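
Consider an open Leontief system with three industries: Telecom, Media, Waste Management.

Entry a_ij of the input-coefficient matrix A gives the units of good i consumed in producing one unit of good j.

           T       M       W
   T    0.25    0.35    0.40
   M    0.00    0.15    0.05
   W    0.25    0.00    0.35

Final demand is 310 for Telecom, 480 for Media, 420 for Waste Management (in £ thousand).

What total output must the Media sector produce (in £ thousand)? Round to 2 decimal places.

I − A =
  [   0.75    -0.35    -0.40]
  [   0.00     0.85    -0.05]
  [  -0.25     0.00     0.65]
Cofactors of I−A, C_ij = (−1)^(i+j)·(minor ij) (rows/columns in the sector order above):
  C_11 = (0.85)(0.65) − (-0.05)(0.00) = 0.5525
  C_12 = −[(0.00)(0.65) − (-0.05)(-0.25)] = 0.0125
  C_13 = (0.00)(0.00) − (0.85)(-0.25) = 0.2125
  C_21 = −[(-0.35)(0.65) − (-0.40)(0.00)] = 0.2275
  C_22 = (0.75)(0.65) − (-0.40)(-0.25) = 0.3875
  C_23 = −[(0.75)(0.00) − (-0.35)(-0.25)] = 0.0875
  C_31 = (-0.35)(-0.05) − (-0.40)(0.85) = 0.3575
  C_32 = −[(0.75)(-0.05) − (-0.40)(0.00)] = 0.0375
  C_33 = (0.75)(0.85) − (-0.35)(0.00) = 0.6375
det(I−A) = Σ_j (I−A)_1j·C_1j = (0.75)(0.5525) + (-0.35)(0.0125) + (-0.40)(0.2125) = 0.3250
adj(I−A) = Cᵀ =
  [ 0.5525   0.2275   0.3575]
  [ 0.0125   0.3875   0.0375]
  [ 0.2125   0.0875   0.6375]
(I − A)⁻¹ = adj(I−A) / det(I−A) ≈
  [   1.7000     0.7000     1.1000]
  [   0.0385     1.1923     0.1154]
  [   0.6538     0.2692     1.9615]
x = (I − A)⁻¹ d = adj(I−A)·d / det(I−A), with det(I−A) = 0.3250:
  x_T = (0.5525·310 + 0.2275·480 + 0.3575·420) / 0.3250 = 430.625 / 0.3250 = 1325.00
  x_M = (0.0125·310 + 0.3875·480 + 0.0375·420) / 0.3250 = 205.625 / 0.3250 ≈ 632.69
  x_W = (0.2125·310 + 0.0875·480 + 0.6375·420) / 0.3250 = 375.625 / 0.3250 ≈ 1155.77

x_M = 632.69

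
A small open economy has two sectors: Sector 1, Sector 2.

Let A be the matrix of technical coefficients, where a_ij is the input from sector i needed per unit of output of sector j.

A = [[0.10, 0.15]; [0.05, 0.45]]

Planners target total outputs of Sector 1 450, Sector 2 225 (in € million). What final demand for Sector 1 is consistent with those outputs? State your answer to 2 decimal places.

I − A =
  [   0.90    -0.15]
  [  -0.05     0.55]
d = (I − A) x:
  d_1 = (+0.90)·450 + (-0.15)·225 = 371.25
  d_2 = (-0.05)·450 + (+0.55)·225 = 101.25

d_1 = 371.25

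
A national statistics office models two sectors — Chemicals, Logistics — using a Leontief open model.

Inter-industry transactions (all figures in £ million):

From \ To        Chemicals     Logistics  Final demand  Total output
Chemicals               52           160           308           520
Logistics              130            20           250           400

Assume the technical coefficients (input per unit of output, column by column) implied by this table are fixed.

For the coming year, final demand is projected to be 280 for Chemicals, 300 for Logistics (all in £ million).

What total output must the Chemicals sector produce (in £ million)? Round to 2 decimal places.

Technical coefficients a_ij = z_ij / X_j:
  a_11 = 52/520 = 0.10, a_21 = 130/520 = 0.25
  a_12 = 160/400 = 0.40, a_22 = 20/400 = 0.05
I − A =
  [   0.90    -0.40]
  [  -0.25     0.95]
det(I−A) = (0.90)(0.95) − (-0.40)(-0.25) = 0.7550
adj(I−A) = [[0.95, 0.40], [0.25, 0.90]]
(I − A)⁻¹ = adj(I−A) / det(I−A) ≈
  [   1.2583     0.5298]
  [   0.3311     1.1921]
x = (I − A)⁻¹ d = adj(I−A)·d / det(I−A), with det(I−A) = 0.7550:
  x_1 = (0.95·280 + 0.40·300) / 0.7550 = 386.00 / 0.7550 ≈ 511.26
  x_2 = (0.25·280 + 0.90·300) / 0.7550 = 340.00 / 0.7550 ≈ 450.33

x_1 = 511.26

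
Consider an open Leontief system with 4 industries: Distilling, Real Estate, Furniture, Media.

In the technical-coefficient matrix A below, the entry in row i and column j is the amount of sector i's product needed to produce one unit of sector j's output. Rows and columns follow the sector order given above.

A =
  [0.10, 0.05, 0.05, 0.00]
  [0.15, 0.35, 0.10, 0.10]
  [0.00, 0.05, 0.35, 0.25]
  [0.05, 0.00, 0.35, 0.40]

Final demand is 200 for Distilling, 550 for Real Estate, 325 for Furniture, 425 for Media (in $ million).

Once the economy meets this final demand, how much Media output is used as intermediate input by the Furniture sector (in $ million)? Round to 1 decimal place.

z_MF = 399.6

I − A =
  [   0.90    -0.05    -0.05     0.00]
  [  -0.15     0.65    -0.10    -0.10]
  [   0.00    -0.05     0.65    -0.25]
  [  -0.05     0.00    -0.35     0.60]
Compute the cofactors C_ij = (−1)^(i+j)·(3×3 minor ij) of I−A; the adjugate is their transpose:
adj(I−A) = Cᵀ =
  [ 0.191875   0.016625   0.024250   0.012875]
  [ 0.049875   0.271625   0.090250   0.082875]
  [ 0.012875   0.027625   0.346250   0.148875]
  [ 0.023500   0.017500   0.204000   0.370500]
det(I−A) = Σ_j (I−A)_1j·C_1j = (0.90)(0.191875) + (-0.05)(0.049875) + (-0.05)(0.012875) + (0.00)(0.023500) = 0.16955
(I − A)⁻¹ = adj(I−A) / det(I−A) ≈
  [   1.1317     0.0981     0.1430     0.0759]
  [   0.2942     1.6020     0.5323     0.4888]
  [   0.0759     0.1629     2.0422     0.8781]
  [   0.1386     0.1032     1.2032     2.1852]
First solve x = (I − A)⁻¹ d = adj(I−A)·d / det(I−A); in particular x_F = (0.012875·200 + 0.027625·550 + 0.346250·325 + 0.148875·425) / 0.16955 = 193.571875 / 0.16955 ≈ 1141.680.
Intermediate flow from M to F: z_MF = a_MF · x_F = 0.35 × 193.571875 / 0.16955 = 67.75015625 / 0.16955 ≈ 399.6.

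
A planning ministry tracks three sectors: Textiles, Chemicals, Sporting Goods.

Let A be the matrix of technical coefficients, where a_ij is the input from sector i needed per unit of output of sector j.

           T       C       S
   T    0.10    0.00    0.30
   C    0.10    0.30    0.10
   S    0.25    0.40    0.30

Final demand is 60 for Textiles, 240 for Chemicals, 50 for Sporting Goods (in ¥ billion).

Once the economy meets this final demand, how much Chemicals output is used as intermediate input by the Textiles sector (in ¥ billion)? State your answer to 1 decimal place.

z_CT = 19.5

I − A =
  [   0.90     0.00    -0.30]
  [  -0.10     0.70    -0.10]
  [  -0.25    -0.40     0.70]
Cofactors of I−A, C_ij = (−1)^(i+j)·(minor ij) (rows/columns in the sector order above):
  C_11 = (0.70)(0.70) − (-0.10)(-0.40) = 0.4500
  C_12 = −[(-0.10)(0.70) − (-0.10)(-0.25)] = 0.0950
  C_13 = (-0.10)(-0.40) − (0.70)(-0.25) = 0.2150
  C_21 = −[(0.00)(0.70) − (-0.30)(-0.40)] = 0.1200
  C_22 = (0.90)(0.70) − (-0.30)(-0.25) = 0.5550
  C_23 = −[(0.90)(-0.40) − (0.00)(-0.25)] = 0.3600
  C_31 = (0.00)(-0.10) − (-0.30)(0.70) = 0.2100
  C_32 = −[(0.90)(-0.10) − (-0.30)(-0.10)] = 0.1200
  C_33 = (0.90)(0.70) − (0.00)(-0.10) = 0.6300
det(I−A) = Σ_j (I−A)_1j·C_1j = (0.90)(0.4500) + (0.00)(0.0950) + (-0.30)(0.2150) = 0.3405
adj(I−A) = Cᵀ =
  [ 0.4500   0.1200   0.2100]
  [ 0.0950   0.5550   0.1200]
  [ 0.2150   0.3600   0.6300]
(I − A)⁻¹ = adj(I−A) / det(I−A) ≈
  [   1.3216     0.3524     0.6167]
  [   0.2790     1.6300     0.3524]
  [   0.6314     1.0573     1.8502]
First solve x = (I − A)⁻¹ d = adj(I−A)·d / det(I−A); in particular x_T = (0.4500·60 + 0.1200·240 + 0.2100·50) / 0.3405 = 66.30 / 0.3405 ≈ 194.714.
Intermediate flow from C to T: z_CT = a_CT · x_T = 0.10 × 66.30 / 0.3405 = 6.63 / 0.3405 ≈ 19.5.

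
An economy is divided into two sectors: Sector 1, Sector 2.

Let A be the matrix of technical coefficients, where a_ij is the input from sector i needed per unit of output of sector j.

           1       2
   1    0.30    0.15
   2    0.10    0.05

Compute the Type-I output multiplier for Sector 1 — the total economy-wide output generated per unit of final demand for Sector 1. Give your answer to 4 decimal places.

I − A =
  [   0.70    -0.15]
  [  -0.10     0.95]
det(I−A) = (0.70)(0.95) − (-0.15)(-0.10) = 0.6500
adj(I−A) = [[0.95, 0.15], [0.10, 0.70]]
(I − A)⁻¹ = adj(I−A) / det(I−A) ≈
  [   1.46154     0.23077]
  [   0.15385     1.07692]
The output multiplier for sector j is the column-j sum of the Leontief inverse (I − A)⁻¹ = adj(I−A) / det(I−A).
Column 1 of adj(I−A): (0.95, 0.10); det(I−A) = 0.6500.
m_1 = (0.95 + 0.10) / 0.6500 = 1.05 / 0.6500 ≈ 1.6154.

m_1 = 1.6154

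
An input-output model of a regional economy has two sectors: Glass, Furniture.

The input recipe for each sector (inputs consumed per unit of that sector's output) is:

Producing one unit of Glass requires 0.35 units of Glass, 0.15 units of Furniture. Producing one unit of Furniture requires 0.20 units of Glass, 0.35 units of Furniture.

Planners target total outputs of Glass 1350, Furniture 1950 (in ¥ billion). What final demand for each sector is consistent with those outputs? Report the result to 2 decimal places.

d_G = 487.50, d_F = 1065.00

I − A =
  [   0.65    -0.20]
  [  -0.15     0.65]
d = (I − A) x:
  d_G = (+0.65)·1350 + (-0.20)·1950 = 487.50
  d_F = (-0.15)·1350 + (+0.65)·1950 = 1065.00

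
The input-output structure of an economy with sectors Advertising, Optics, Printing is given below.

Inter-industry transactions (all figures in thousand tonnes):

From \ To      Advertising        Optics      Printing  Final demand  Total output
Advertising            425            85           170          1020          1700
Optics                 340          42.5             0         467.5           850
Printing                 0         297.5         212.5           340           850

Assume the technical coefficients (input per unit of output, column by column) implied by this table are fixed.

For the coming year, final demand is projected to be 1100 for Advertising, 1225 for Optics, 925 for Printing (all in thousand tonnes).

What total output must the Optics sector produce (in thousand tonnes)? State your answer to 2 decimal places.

Technical coefficients a_ij = z_ij / X_j:
  a_11 = 425/1700 = 0.25, a_21 = 340/1700 = 0.20, a_31 = 0/1700 = 0.00
  a_12 = 85/850 = 0.10, a_22 = 42.5/850 = 0.05, a_32 = 297.5/850 = 0.35
  a_13 = 170/850 = 0.20, a_23 = 0/850 = 0.00, a_33 = 212.5/850 = 0.25
I − A =
  [   0.75    -0.10    -0.20]
  [  -0.20     0.95     0.00]
  [   0.00    -0.35     0.75]
Cofactors of I−A, C_ij = (−1)^(i+j)·(minor ij) (rows/columns in the sector order above):
  C_11 = (0.95)(0.75) − (0.00)(-0.35) = 0.7125
  C_12 = −[(-0.20)(0.75) − (0.00)(0.00)] = 0.1500
  C_13 = (-0.20)(-0.35) − (0.95)(0.00) = 0.0700
  C_21 = −[(-0.10)(0.75) − (-0.20)(-0.35)] = 0.1450
  C_22 = (0.75)(0.75) − (-0.20)(0.00) = 0.5625
  C_23 = −[(0.75)(-0.35) − (-0.10)(0.00)] = 0.2625
  C_31 = (-0.10)(0.00) − (-0.20)(0.95) = 0.1900
  C_32 = −[(0.75)(0.00) − (-0.20)(-0.20)] = 0.0400
  C_33 = (0.75)(0.95) − (-0.10)(-0.20) = 0.6925
det(I−A) = Σ_j (I−A)_1j·C_1j = (0.75)(0.7125) + (-0.10)(0.1500) + (-0.20)(0.0700) = 0.505375
adj(I−A) = Cᵀ =
  [ 0.7125   0.1450   0.1900]
  [ 0.1500   0.5625   0.0400]
  [ 0.0700   0.2625   0.6925]
(I − A)⁻¹ = adj(I−A) / det(I−A) ≈
  [   1.4098     0.2869     0.3760]
  [   0.2968     1.1130     0.0791]
  [   0.1385     0.5194     1.3703]
x = (I − A)⁻¹ d = adj(I−A)·d / det(I−A), with det(I−A) = 0.505375:
  x_1 = (0.7125·1100 + 0.1450·1225 + 0.1900·925) / 0.505375 = 1137.125 / 0.505375 ≈ 2250.06
  x_2 = (0.1500·1100 + 0.5625·1225 + 0.0400·925) / 0.505375 = 891.0625 / 0.505375 ≈ 1763.17
  x_3 = (0.0700·1100 + 0.2625·1225 + 0.6925·925) / 0.505375 = 1039.125 / 0.505375 ≈ 2056.15

x_2 = 1763.17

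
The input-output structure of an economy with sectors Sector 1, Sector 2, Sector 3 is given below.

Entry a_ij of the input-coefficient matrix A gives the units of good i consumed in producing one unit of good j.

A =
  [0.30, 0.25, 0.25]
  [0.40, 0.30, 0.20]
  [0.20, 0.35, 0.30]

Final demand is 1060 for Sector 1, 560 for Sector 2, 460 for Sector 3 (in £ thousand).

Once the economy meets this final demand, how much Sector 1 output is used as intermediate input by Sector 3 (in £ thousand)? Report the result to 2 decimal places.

I − A =
  [   0.70    -0.25    -0.25]
  [  -0.40     0.70    -0.20]
  [  -0.20    -0.35     0.70]
Cofactors of I−A, C_ij = (−1)^(i+j)·(minor ij) (rows/columns in the sector order above):
  C_11 = (0.70)(0.70) − (-0.20)(-0.35) = 0.4200
  C_12 = −[(-0.40)(0.70) − (-0.20)(-0.20)] = 0.3200
  C_13 = (-0.40)(-0.35) − (0.70)(-0.20) = 0.2800
  C_21 = −[(-0.25)(0.70) − (-0.25)(-0.35)] = 0.2625
  C_22 = (0.70)(0.70) − (-0.25)(-0.20) = 0.4400
  C_23 = −[(0.70)(-0.35) − (-0.25)(-0.20)] = 0.2950
  C_31 = (-0.25)(-0.20) − (-0.25)(0.70) = 0.2250
  C_32 = −[(0.70)(-0.20) − (-0.25)(-0.40)] = 0.2400
  C_33 = (0.70)(0.70) − (-0.25)(-0.40) = 0.3900
det(I−A) = Σ_j (I−A)_1j·C_1j = (0.70)(0.4200) + (-0.25)(0.3200) + (-0.25)(0.2800) = 0.1440
adj(I−A) = Cᵀ =
  [ 0.4200   0.2625   0.2250]
  [ 0.3200   0.4400   0.2400]
  [ 0.2800   0.2950   0.3900]
(I − A)⁻¹ = adj(I−A) / det(I−A) ≈
  [   2.9167     1.8229     1.5625]
  [   2.2222     3.0556     1.6667]
  [   1.9444     2.0486     2.7083]
First solve x = (I − A)⁻¹ d = adj(I−A)·d / det(I−A); in particular x_3 = (0.2800·1060 + 0.2950·560 + 0.3900·460) / 0.1440 = 641.40 / 0.1440 ≈ 4454.1667.
Intermediate flow from 1 to 3: z_13 = a_13 · x_3 = 0.25 × 641.40 / 0.1440 = 160.35 / 0.1440 ≈ 1113.54.

z_13 = 1113.54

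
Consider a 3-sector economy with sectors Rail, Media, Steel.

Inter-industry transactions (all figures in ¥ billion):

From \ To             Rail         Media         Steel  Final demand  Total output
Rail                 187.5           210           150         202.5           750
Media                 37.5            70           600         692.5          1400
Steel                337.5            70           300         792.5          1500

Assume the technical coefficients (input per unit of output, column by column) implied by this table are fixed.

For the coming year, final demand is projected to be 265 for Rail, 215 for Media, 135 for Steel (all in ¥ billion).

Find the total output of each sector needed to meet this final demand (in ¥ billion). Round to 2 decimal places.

Technical coefficients a_ij = z_ij / X_j:
  a_RR = 187.5/750 = 0.25, a_MR = 37.5/750 = 0.05, a_SR = 337.5/750 = 0.45
  a_RM = 210/1400 = 0.15, a_MM = 70/1400 = 0.05, a_SM = 70/1400 = 0.05
  a_RS = 150/1500 = 0.10, a_MS = 600/1500 = 0.40, a_SS = 300/1500 = 0.20
I − A =
  [   0.75    -0.15    -0.10]
  [  -0.05     0.95    -0.40]
  [  -0.45    -0.05     0.80]
Cofactors of I−A, C_ij = (−1)^(i+j)·(minor ij) (rows/columns in the sector order above):
  C_11 = (0.95)(0.80) − (-0.40)(-0.05) = 0.7400
  C_12 = −[(-0.05)(0.80) − (-0.40)(-0.45)] = 0.2200
  C_13 = (-0.05)(-0.05) − (0.95)(-0.45) = 0.4300
  C_21 = −[(-0.15)(0.80) − (-0.10)(-0.05)] = 0.1250
  C_22 = (0.75)(0.80) − (-0.10)(-0.45) = 0.5550
  C_23 = −[(0.75)(-0.05) − (-0.15)(-0.45)] = 0.1050
  C_31 = (-0.15)(-0.40) − (-0.10)(0.95) = 0.1550
  C_32 = −[(0.75)(-0.40) − (-0.10)(-0.05)] = 0.3050
  C_33 = (0.75)(0.95) − (-0.15)(-0.05) = 0.7050
det(I−A) = Σ_j (I−A)_1j·C_1j = (0.75)(0.7400) + (-0.15)(0.2200) + (-0.10)(0.4300) = 0.4790
adj(I−A) = Cᵀ =
  [ 0.7400   0.1250   0.1550]
  [ 0.2200   0.5550   0.3050]
  [ 0.4300   0.1050   0.7050]
(I − A)⁻¹ = adj(I−A) / det(I−A) ≈
  [   1.5449     0.2610     0.3236]
  [   0.4593     1.1587     0.6367]
  [   0.8977     0.2192     1.4718]
x = (I − A)⁻¹ d = adj(I−A)·d / det(I−A), with det(I−A) = 0.4790:
  x_R = (0.7400·265 + 0.1250·215 + 0.1550·135) / 0.4790 = 243.90 / 0.4790 ≈ 509.19
  x_M = (0.2200·265 + 0.5550·215 + 0.3050·135) / 0.4790 = 218.80 / 0.4790 ≈ 456.78
  x_S = (0.4300·265 + 0.1050·215 + 0.7050·135) / 0.4790 = 231.70 / 0.4790 ≈ 483.72

x_R = 509.19, x_M = 456.78, x_S = 483.72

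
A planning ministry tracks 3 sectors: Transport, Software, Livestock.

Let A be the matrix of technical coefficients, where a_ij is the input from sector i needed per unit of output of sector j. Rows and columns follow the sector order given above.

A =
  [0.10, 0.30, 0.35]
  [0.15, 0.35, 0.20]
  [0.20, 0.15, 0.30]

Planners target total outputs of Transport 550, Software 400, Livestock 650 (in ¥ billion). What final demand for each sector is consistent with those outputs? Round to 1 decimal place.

d_1 = 147.5, d_2 = 47.5, d_3 = 285.0

I − A =
  [   0.90    -0.30    -0.35]
  [  -0.15     0.65    -0.20]
  [  -0.20    -0.15     0.70]
d = (I − A) x:
  d_1 = (+0.90)·550 + (-0.30)·400 + (-0.35)·650 = 147.5
  d_2 = (-0.15)·550 + (+0.65)·400 + (-0.20)·650 = 47.5
  d_3 = (-0.20)·550 + (-0.15)·400 + (+0.70)·650 = 285.0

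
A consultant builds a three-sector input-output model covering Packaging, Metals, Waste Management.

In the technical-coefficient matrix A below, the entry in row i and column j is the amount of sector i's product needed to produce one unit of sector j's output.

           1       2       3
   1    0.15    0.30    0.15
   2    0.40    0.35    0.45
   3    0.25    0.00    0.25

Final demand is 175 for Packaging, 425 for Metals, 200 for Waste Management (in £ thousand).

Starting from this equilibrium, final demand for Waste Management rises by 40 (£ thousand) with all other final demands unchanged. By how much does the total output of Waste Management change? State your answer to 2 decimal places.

Δx_3 = 64.98

I − A =
  [   0.85    -0.30    -0.15]
  [  -0.40     0.65    -0.45]
  [  -0.25     0.00     0.75]
Cofactors of I−A, C_ij = (−1)^(i+j)·(minor ij) (rows/columns in the sector order above):
  C_11 = (0.65)(0.75) − (-0.45)(0.00) = 0.4875
  C_12 = −[(-0.40)(0.75) − (-0.45)(-0.25)] = 0.4125
  C_13 = (-0.40)(0.00) − (0.65)(-0.25) = 0.1625
  C_21 = −[(-0.30)(0.75) − (-0.15)(0.00)] = 0.2250
  C_22 = (0.85)(0.75) − (-0.15)(-0.25) = 0.6000
  C_23 = −[(0.85)(0.00) − (-0.30)(-0.25)] = 0.0750
  C_31 = (-0.30)(-0.45) − (-0.15)(0.65) = 0.2325
  C_32 = −[(0.85)(-0.45) − (-0.15)(-0.40)] = 0.4425
  C_33 = (0.85)(0.65) − (-0.30)(-0.40) = 0.4325
det(I−A) = Σ_j (I−A)_1j·C_1j = (0.85)(0.4875) + (-0.30)(0.4125) + (-0.15)(0.1625) = 0.26625
adj(I−A) = Cᵀ =
  [ 0.4875   0.2250   0.2325]
  [ 0.4125   0.6000   0.4425]
  [ 0.1625   0.0750   0.4325]
(I − A)⁻¹ = adj(I−A) / det(I−A) ≈
  [   1.8310     0.8451     0.8732]
  [   1.5493     2.2535     1.6620]
  [   0.6103     0.2817     1.6244]
Δx = (I − A)⁻¹ Δd with Δd having +40 in the Waste Management component and 0 elsewhere.
So Δx_3 = L_33 · (+40), where L_33 = adj(I−A)_33 / det(I−A) = 0.4325 / 0.26625.
Δx_3 = 0.4325 × (+40) / 0.26625 = 17.30 / 0.26625 ≈ 64.98.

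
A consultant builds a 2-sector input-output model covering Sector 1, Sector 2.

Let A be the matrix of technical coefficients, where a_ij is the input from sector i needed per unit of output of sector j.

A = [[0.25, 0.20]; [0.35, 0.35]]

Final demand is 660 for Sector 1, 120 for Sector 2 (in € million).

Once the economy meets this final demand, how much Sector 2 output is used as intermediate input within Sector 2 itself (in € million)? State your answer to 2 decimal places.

z_22 = 269.10

I − A =
  [   0.75    -0.20]
  [  -0.35     0.65]
det(I−A) = (0.75)(0.65) − (-0.20)(-0.35) = 0.4175
adj(I−A) = [[0.65, 0.20], [0.35, 0.75]]
(I − A)⁻¹ = adj(I−A) / det(I−A) ≈
  [   1.5569     0.4790]
  [   0.8383     1.7964]
First solve x = (I − A)⁻¹ d = adj(I−A)·d / det(I−A); in particular x_2 = (0.35·660 + 0.75·120) / 0.4175 = 321.00 / 0.4175 ≈ 768.8623.
Intermediate flow from 2 to 2: z_22 = a_22 · x_2 = 0.35 × 321.00 / 0.4175 = 112.35 / 0.4175 ≈ 269.10.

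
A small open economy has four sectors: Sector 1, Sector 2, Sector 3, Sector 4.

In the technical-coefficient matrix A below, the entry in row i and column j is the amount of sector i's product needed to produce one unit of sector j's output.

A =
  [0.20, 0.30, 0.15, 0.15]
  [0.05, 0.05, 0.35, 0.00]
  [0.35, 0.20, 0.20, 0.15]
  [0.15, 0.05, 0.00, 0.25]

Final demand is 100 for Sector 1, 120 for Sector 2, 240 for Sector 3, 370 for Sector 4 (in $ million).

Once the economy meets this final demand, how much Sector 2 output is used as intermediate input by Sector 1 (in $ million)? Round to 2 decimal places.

z_21 = 27.65

I − A =
  [   0.80    -0.30    -0.15    -0.15]
  [  -0.05     0.95    -0.35     0.00]
  [  -0.35    -0.20     0.80    -0.15]
  [  -0.15    -0.05     0.00     0.75]
Compute the cofactors C_ij = (−1)^(i+j)·(3×3 minor ij) of I−A; the adjugate is their transpose:
adj(I−A) = Cᵀ =
  [ 0.514875   0.209625   0.188250   0.140625]
  [ 0.129750   0.419250   0.207750   0.067500]
  [ 0.278625   0.209625   0.537000   0.163125]
  [ 0.111625   0.069875   0.051500   0.451875]
det(I−A) = Σ_j (I−A)_1j·C_1j = (0.80)(0.514875) + (-0.30)(0.129750) + (-0.15)(0.278625) + (-0.15)(0.111625) = 0.3144375
(I − A)⁻¹ = adj(I−A) / det(I−A) ≈
  [   1.6374     0.6667     0.5987     0.4472]
  [   0.4126     1.3333     0.6607     0.2147]
  [   0.8861     0.6667     1.7078     0.5188]
  [   0.3550     0.2222     0.1638     1.4371]
First solve x = (I − A)⁻¹ d = adj(I−A)·d / det(I−A); in particular x_1 = (0.514875·100 + 0.209625·120 + 0.188250·240 + 0.140625·370) / 0.3144375 = 173.85375 / 0.3144375 ≈ 552.9040.
Intermediate flow from 2 to 1: z_21 = a_21 · x_1 = 0.05 × 173.85375 / 0.3144375 = 8.6926875 / 0.3144375 ≈ 27.65.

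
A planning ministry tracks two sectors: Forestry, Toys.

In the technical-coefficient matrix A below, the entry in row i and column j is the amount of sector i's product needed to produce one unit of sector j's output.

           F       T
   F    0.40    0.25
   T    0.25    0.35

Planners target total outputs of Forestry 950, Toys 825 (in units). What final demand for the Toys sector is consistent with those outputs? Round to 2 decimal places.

d_T = 298.75

I − A =
  [   0.60    -0.25]
  [  -0.25     0.65]
d = (I − A) x:
  d_F = (+0.60)·950 + (-0.25)·825 = 363.75
  d_T = (-0.25)·950 + (+0.65)·825 = 298.75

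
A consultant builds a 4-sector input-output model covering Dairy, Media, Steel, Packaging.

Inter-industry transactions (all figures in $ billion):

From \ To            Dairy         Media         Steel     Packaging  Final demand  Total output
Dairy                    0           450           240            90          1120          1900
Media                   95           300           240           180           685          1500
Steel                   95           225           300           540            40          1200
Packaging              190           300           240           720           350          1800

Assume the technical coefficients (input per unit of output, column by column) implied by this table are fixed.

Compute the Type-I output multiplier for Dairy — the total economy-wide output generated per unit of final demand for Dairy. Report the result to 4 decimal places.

Technical coefficients a_ij = z_ij / X_j:
  a_11 = 0/1900 = 0.00, a_21 = 95/1900 = 0.05, a_31 = 95/1900 = 0.05, a_41 = 190/1900 = 0.10
  a_12 = 450/1500 = 0.30, a_22 = 300/1500 = 0.20, a_32 = 225/1500 = 0.15, a_42 = 300/1500 = 0.20
  a_13 = 240/1200 = 0.20, a_23 = 240/1200 = 0.20, a_33 = 300/1200 = 0.25, a_43 = 240/1200 = 0.20
  a_14 = 90/1800 = 0.05, a_24 = 180/1800 = 0.10, a_34 = 540/1800 = 0.30, a_44 = 720/1800 = 0.40
I − A =
  [   1.00    -0.30    -0.20    -0.05]
  [  -0.05     0.80    -0.20    -0.10]
  [  -0.05    -0.15     0.75    -0.30]
  [  -0.10    -0.20    -0.20     0.60]
Compute the cofactors C_ij = (−1)^(i+j)·(3×3 minor ij) of I−A; the adjugate is their transpose:
adj(I−A) = Cᵀ =
  [ 0.264000   0.156000   0.144000   0.120000]
  [ 0.040000   0.373750   0.147500   0.139375]
  [ 0.056000   0.167750   0.443500   0.254375]
  [ 0.076000   0.206500   0.221000   0.546250]
det(I−A) = Σ_j (I−A)_1j·C_1j = (1.00)(0.264000) + (-0.30)(0.040000) + (-0.20)(0.056000) + (-0.05)(0.076000) = 0.2370
(I − A)⁻¹ = adj(I−A) / det(I−A) ≈
  [   1.11392     0.65823     0.60759     0.50633]
  [   0.16878     1.57700     0.62236     0.58808]
  [   0.23629     0.70781     1.87131     1.07331]
  [   0.32068     0.87131     0.93249     2.30485]
The output multiplier for sector j is the column-j sum of the Leontief inverse (I − A)⁻¹ = adj(I−A) / det(I−A).
Column 1 of adj(I−A): (0.264000, 0.040000, 0.056000, 0.076000); det(I−A) = 0.2370.
m_1 = (0.264000 + 0.040000 + 0.056000 + 0.076000) / 0.2370 = 0.436 / 0.2370 ≈ 1.8397.

m_1 = 1.8397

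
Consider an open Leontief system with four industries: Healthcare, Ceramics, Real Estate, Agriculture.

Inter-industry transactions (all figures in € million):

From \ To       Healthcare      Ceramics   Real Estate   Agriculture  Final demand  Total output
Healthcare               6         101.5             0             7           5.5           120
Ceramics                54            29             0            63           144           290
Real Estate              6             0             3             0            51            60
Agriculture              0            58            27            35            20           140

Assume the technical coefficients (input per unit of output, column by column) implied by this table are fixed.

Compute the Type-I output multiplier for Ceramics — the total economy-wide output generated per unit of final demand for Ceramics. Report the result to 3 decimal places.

m_C = 2.793

Technical coefficients a_ij = z_ij / X_j:
  a_HH = 6/120 = 0.05, a_CH = 54/120 = 0.45, a_RH = 6/120 = 0.05, a_AH = 0/120 = 0.00
  a_HC = 101.5/290 = 0.35, a_CC = 29/290 = 0.10, a_RC = 0/290 = 0.00, a_AC = 58/290 = 0.20
  a_HR = 0/60 = 0.00, a_CR = 0/60 = 0.00, a_RR = 3/60 = 0.05, a_AR = 27/60 = 0.45
  a_HA = 7/140 = 0.05, a_CA = 63/140 = 0.45, a_RA = 0/140 = 0.00, a_AA = 35/140 = 0.25
I − A =
  [   0.95    -0.35     0.00    -0.05]
  [  -0.45     0.90     0.00    -0.45]
  [  -0.05     0.00     0.95     0.00]
  [   0.00    -0.20    -0.45     0.75]
Compute the cofactors C_ij = (−1)^(i+j)·(3×3 minor ij) of I−A; the adjugate is their transpose:
adj(I−A) = Cᵀ =
  [ 0.555750   0.258875   0.091125   0.192375]
  [ 0.330750   0.675750   0.202500   0.427500]
  [ 0.029250   0.013625   0.433125   0.010125]
  [ 0.105750   0.188375   0.313875   0.662625]
det(I−A) = Σ_j (I−A)_1j·C_1j = (0.95)(0.555750) + (-0.35)(0.330750) + (0.00)(0.029250) + (-0.05)(0.105750) = 0.4069125
(I − A)⁻¹ = adj(I−A) / det(I−A) ≈
  [   1.3658     0.6362     0.2239     0.4728]
  [   0.8128     1.6607     0.4976     1.0506]
  [   0.0719     0.0335     1.0644     0.0249]
  [   0.2599     0.4629     0.7714     1.6284]
The output multiplier for sector j is the column-j sum of the Leontief inverse (I − A)⁻¹ = adj(I−A) / det(I−A).
Column C of adj(I−A): (0.258875, 0.675750, 0.013625, 0.188375); det(I−A) = 0.4069125.
m_C = (0.258875 + 0.675750 + 0.013625 + 0.188375) / 0.4069125 = 1.136625 / 0.4069125 ≈ 2.793.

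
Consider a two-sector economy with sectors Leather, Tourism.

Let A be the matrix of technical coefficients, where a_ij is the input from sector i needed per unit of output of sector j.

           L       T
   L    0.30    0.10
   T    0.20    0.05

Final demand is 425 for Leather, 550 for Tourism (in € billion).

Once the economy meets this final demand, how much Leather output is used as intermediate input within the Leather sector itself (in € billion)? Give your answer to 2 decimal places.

z_LL = 213.37

I − A =
  [   0.70    -0.10]
  [  -0.20     0.95]
det(I−A) = (0.70)(0.95) − (-0.10)(-0.20) = 0.6450
adj(I−A) = [[0.95, 0.10], [0.20, 0.70]]
(I − A)⁻¹ = adj(I−A) / det(I−A) ≈
  [   1.4729     0.1550]
  [   0.3101     1.0853]
First solve x = (I − A)⁻¹ d = adj(I−A)·d / det(I−A); in particular x_L = (0.95·425 + 0.10·550) / 0.6450 = 458.75 / 0.6450 ≈ 711.2403.
Intermediate flow from L to L: z_LL = a_LL · x_L = 0.30 × 458.75 / 0.6450 = 137.625 / 0.6450 ≈ 213.37.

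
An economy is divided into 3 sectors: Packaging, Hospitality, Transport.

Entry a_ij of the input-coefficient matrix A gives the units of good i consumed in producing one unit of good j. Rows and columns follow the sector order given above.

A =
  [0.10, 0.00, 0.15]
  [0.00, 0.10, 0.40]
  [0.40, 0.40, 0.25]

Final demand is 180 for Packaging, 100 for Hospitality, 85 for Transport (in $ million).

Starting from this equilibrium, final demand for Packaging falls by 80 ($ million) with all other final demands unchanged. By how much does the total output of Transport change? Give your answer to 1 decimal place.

Δx_T = -70.3

I − A =
  [   0.90     0.00    -0.15]
  [   0.00     0.90    -0.40]
  [  -0.40    -0.40     0.75]
Cofactors of I−A, C_ij = (−1)^(i+j)·(minor ij) (rows/columns in the sector order above):
  C_11 = (0.90)(0.75) − (-0.40)(-0.40) = 0.5150
  C_12 = −[(0.00)(0.75) − (-0.40)(-0.40)] = 0.1600
  C_13 = (0.00)(-0.40) − (0.90)(-0.40) = 0.3600
  C_21 = −[(0.00)(0.75) − (-0.15)(-0.40)] = 0.0600
  C_22 = (0.90)(0.75) − (-0.15)(-0.40) = 0.6150
  C_23 = −[(0.90)(-0.40) − (0.00)(-0.40)] = 0.3600
  C_31 = (0.00)(-0.40) − (-0.15)(0.90) = 0.1350
  C_32 = −[(0.90)(-0.40) − (-0.15)(0.00)] = 0.3600
  C_33 = (0.90)(0.90) − (0.00)(0.00) = 0.8100
det(I−A) = Σ_j (I−A)_1j·C_1j = (0.90)(0.5150) + (0.00)(0.1600) + (-0.15)(0.3600) = 0.4095
adj(I−A) = Cᵀ =
  [ 0.5150   0.0600   0.1350]
  [ 0.1600   0.6150   0.3600]
  [ 0.3600   0.3600   0.8100]
(I − A)⁻¹ = adj(I−A) / det(I−A) ≈
  [   1.2576     0.1465     0.3297]
  [   0.3907     1.5018     0.8791]
  [   0.8791     0.8791     1.9780]
Δx = (I − A)⁻¹ Δd with Δd having -80 in the Packaging component and 0 elsewhere.
So Δx_T = L_TP · (-80), where L_TP = adj(I−A)_TP / det(I−A) = 0.3600 / 0.4095.
Δx_T = 0.3600 × (-80) / 0.4095 = -28.80 / 0.4095 ≈ -70.3.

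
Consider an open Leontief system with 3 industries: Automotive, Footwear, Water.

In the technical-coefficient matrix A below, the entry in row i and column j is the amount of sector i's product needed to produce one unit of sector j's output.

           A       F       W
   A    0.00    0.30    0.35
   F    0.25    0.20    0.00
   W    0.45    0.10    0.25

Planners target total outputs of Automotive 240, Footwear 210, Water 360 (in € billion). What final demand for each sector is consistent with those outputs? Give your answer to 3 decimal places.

I − A =
  [   1.00    -0.30    -0.35]
  [  -0.25     0.80     0.00]
  [  -0.45    -0.10     0.75]
d = (I − A) x:
  d_A = (+1.00)·240 + (-0.30)·210 + (-0.35)·360 = 51.000
  d_F = (-0.25)·240 + (+0.80)·210 + (+0.00)·360 = 108.000
  d_W = (-0.45)·240 + (-0.10)·210 + (+0.75)·360 = 141.000

d_A = 51.000, d_F = 108.000, d_W = 141.000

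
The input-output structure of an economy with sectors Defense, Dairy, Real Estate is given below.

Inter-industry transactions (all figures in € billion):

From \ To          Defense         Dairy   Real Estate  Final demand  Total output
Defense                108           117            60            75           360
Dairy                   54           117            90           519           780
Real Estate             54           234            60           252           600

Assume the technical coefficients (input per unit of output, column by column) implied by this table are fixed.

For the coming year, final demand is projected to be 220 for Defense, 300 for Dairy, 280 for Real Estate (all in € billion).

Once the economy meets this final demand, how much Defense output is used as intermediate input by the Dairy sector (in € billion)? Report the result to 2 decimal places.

z_12 = 81.86

Technical coefficients a_ij = z_ij / X_j:
  a_11 = 108/360 = 0.30, a_21 = 54/360 = 0.15, a_31 = 54/360 = 0.15
  a_12 = 117/780 = 0.15, a_22 = 117/780 = 0.15, a_32 = 234/780 = 0.30
  a_13 = 60/600 = 0.10, a_23 = 90/600 = 0.15, a_33 = 60/600 = 0.10
I − A =
  [   0.70    -0.15    -0.10]
  [  -0.15     0.85    -0.15]
  [  -0.15    -0.30     0.90]
Cofactors of I−A, C_ij = (−1)^(i+j)·(minor ij) (rows/columns in the sector order above):
  C_11 = (0.85)(0.90) − (-0.15)(-0.30) = 0.7200
  C_12 = −[(-0.15)(0.90) − (-0.15)(-0.15)] = 0.1575
  C_13 = (-0.15)(-0.30) − (0.85)(-0.15) = 0.1725
  C_21 = −[(-0.15)(0.90) − (-0.10)(-0.30)] = 0.1650
  C_22 = (0.70)(0.90) − (-0.10)(-0.15) = 0.6150
  C_23 = −[(0.70)(-0.30) − (-0.15)(-0.15)] = 0.2325
  C_31 = (-0.15)(-0.15) − (-0.10)(0.85) = 0.1075
  C_32 = −[(0.70)(-0.15) − (-0.10)(-0.15)] = 0.1200
  C_33 = (0.70)(0.85) − (-0.15)(-0.15) = 0.5725
det(I−A) = Σ_j (I−A)_1j·C_1j = (0.70)(0.7200) + (-0.15)(0.1575) + (-0.10)(0.1725) = 0.463125
adj(I−A) = Cᵀ =
  [ 0.7200   0.1650   0.1075]
  [ 0.1575   0.6150   0.1200]
  [ 0.1725   0.2325   0.5725]
(I − A)⁻¹ = adj(I−A) / det(I−A) ≈
  [   1.5547     0.3563     0.2321]
  [   0.3401     1.3279     0.2591]
  [   0.3725     0.5020     1.2362]
First solve x = (I − A)⁻¹ d = adj(I−A)·d / det(I−A); in particular x_2 = (0.1575·220 + 0.6150·300 + 0.1200·280) / 0.463125 = 252.75 / 0.463125 ≈ 545.7490.
Intermediate flow from 1 to 2: z_12 = a_12 · x_2 = 0.15 × 252.75 / 0.463125 = 37.9125 / 0.463125 ≈ 81.86.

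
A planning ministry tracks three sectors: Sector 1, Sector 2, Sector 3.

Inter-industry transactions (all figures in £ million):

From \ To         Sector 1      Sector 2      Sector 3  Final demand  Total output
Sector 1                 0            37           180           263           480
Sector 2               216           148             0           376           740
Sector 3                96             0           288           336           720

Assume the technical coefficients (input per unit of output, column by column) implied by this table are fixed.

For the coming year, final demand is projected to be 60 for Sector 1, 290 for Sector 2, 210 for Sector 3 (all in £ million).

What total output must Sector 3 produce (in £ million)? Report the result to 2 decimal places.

x_3 = 412.13

Technical coefficients a_ij = z_ij / X_j:
  a_11 = 0/480 = 0.00, a_21 = 216/480 = 0.45, a_31 = 96/480 = 0.20
  a_12 = 37/740 = 0.05, a_22 = 148/740 = 0.20, a_32 = 0/740 = 0.00
  a_13 = 180/720 = 0.25, a_23 = 0/720 = 0.00, a_33 = 288/720 = 0.40
I − A =
  [   1.00    -0.05    -0.25]
  [  -0.45     0.80     0.00]
  [  -0.20     0.00     0.60]
Cofactors of I−A, C_ij = (−1)^(i+j)·(minor ij) (rows/columns in the sector order above):
  C_11 = (0.80)(0.60) − (0.00)(0.00) = 0.4800
  C_12 = −[(-0.45)(0.60) − (0.00)(-0.20)] = 0.2700
  C_13 = (-0.45)(0.00) − (0.80)(-0.20) = 0.1600
  C_21 = −[(-0.05)(0.60) − (-0.25)(0.00)] = 0.0300
  C_22 = (1.00)(0.60) − (-0.25)(-0.20) = 0.5500
  C_23 = −[(1.00)(0.00) − (-0.05)(-0.20)] = 0.0100
  C_31 = (-0.05)(0.00) − (-0.25)(0.80) = 0.2000
  C_32 = −[(1.00)(0.00) − (-0.25)(-0.45)] = 0.1125
  C_33 = (1.00)(0.80) − (-0.05)(-0.45) = 0.7775
det(I−A) = Σ_j (I−A)_1j·C_1j = (1.00)(0.4800) + (-0.05)(0.2700) + (-0.25)(0.1600) = 0.4265
adj(I−A) = Cᵀ =
  [ 0.4800   0.0300   0.2000]
  [ 0.2700   0.5500   0.1125]
  [ 0.1600   0.0100   0.7775]
(I − A)⁻¹ = adj(I−A) / det(I−A) ≈
  [   1.1254     0.0703     0.4689]
  [   0.6331     1.2896     0.2638]
  [   0.3751     0.0234     1.8230]
x = (I − A)⁻¹ d = adj(I−A)·d / det(I−A), with det(I−A) = 0.4265:
  x_1 = (0.4800·60 + 0.0300·290 + 0.2000·210) / 0.4265 = 79.50 / 0.4265 ≈ 186.40
  x_2 = (0.2700·60 + 0.5500·290 + 0.1125·210) / 0.4265 = 199.325 / 0.4265 ≈ 467.35
  x_3 = (0.1600·60 + 0.0100·290 + 0.7775·210) / 0.4265 = 175.775 / 0.4265 ≈ 412.13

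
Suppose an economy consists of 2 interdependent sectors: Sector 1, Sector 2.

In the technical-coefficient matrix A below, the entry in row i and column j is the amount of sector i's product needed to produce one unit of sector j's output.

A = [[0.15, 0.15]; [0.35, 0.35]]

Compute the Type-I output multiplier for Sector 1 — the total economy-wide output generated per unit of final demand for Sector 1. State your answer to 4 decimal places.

m_1 = 2.0000

I − A =
  [   0.85    -0.15]
  [  -0.35     0.65]
det(I−A) = (0.85)(0.65) − (-0.15)(-0.35) = 0.5000
adj(I−A) = [[0.65, 0.15], [0.35, 0.85]]
(I − A)⁻¹ = adj(I−A) / det(I−A) ≈
  [   1.30000     0.30000]
  [   0.70000     1.70000]
The output multiplier for sector j is the column-j sum of the Leontief inverse (I − A)⁻¹ = adj(I−A) / det(I−A).
Column 1 of adj(I−A): (0.65, 0.35); det(I−A) = 0.5000.
m_1 = (0.65 + 0.35) / 0.5000 = 1.00 / 0.5000 = 2.0000.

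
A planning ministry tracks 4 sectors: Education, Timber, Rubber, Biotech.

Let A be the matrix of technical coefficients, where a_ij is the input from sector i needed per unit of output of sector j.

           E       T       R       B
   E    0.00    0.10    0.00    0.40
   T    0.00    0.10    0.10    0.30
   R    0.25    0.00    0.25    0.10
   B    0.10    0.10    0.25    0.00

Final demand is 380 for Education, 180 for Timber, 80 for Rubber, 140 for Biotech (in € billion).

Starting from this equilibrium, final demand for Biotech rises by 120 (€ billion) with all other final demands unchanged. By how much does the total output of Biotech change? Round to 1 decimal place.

Δx_B = 141.1

I − A =
  [   1.00    -0.10     0.00    -0.40]
  [   0.00     0.90    -0.10    -0.30]
  [  -0.25     0.00     0.75    -0.10]
  [  -0.10    -0.10    -0.25     1.00]
Compute the cofactors C_ij = (−1)^(i+j)·(3×3 minor ij) of I−A; the adjugate is their transpose:
adj(I−A) = Cᵀ =
  [ 0.62900   0.10250   0.11150   0.29350]
  [ 0.06725   0.67000   0.17100   0.24500]
  [ 0.22650   0.04600   0.83100   0.18750]
  [ 0.12625   0.08875   0.23600   0.67250]
det(I−A) = Σ_j (I−A)_1j·C_1j = (1.00)(0.62900) + (-0.10)(0.06725) + (0.00)(0.22650) + (-0.40)(0.12625) = 0.571775
(I − A)⁻¹ = adj(I−A) / det(I−A) ≈
  [   1.1001     0.1793     0.1950     0.5133]
  [   0.1176     1.1718     0.2991     0.4285]
  [   0.3961     0.0805     1.4534     0.3279]
  [   0.2208     0.1552     0.4127     1.1762]
Δx = (I − A)⁻¹ Δd with Δd having +120 in the Biotech component and 0 elsewhere.
So Δx_B = L_BB · (+120), where L_BB = adj(I−A)_BB / det(I−A) = 0.67250 / 0.571775.
Δx_B = 0.67250 × (+120) / 0.571775 = 80.70 / 0.571775 ≈ 141.1.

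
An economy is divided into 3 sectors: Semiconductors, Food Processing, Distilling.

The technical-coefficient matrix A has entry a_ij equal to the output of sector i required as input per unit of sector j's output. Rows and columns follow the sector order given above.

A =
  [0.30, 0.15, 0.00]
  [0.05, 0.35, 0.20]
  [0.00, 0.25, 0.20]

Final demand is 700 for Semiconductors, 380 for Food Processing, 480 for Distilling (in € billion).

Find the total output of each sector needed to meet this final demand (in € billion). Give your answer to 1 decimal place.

x_1 = 1204.3, x_2 = 953.6, x_3 = 898.0

I − A =
  [   0.70    -0.15     0.00]
  [  -0.05     0.65    -0.20]
  [   0.00    -0.25     0.80]
Cofactors of I−A, C_ij = (−1)^(i+j)·(minor ij) (rows/columns in the sector order above):
  C_11 = (0.65)(0.80) − (-0.20)(-0.25) = 0.4700
  C_12 = −[(-0.05)(0.80) − (-0.20)(0.00)] = 0.0400
  C_13 = (-0.05)(-0.25) − (0.65)(0.00) = 0.0125
  C_21 = −[(-0.15)(0.80) − (0.00)(-0.25)] = 0.1200
  C_22 = (0.70)(0.80) − (0.00)(0.00) = 0.5600
  C_23 = −[(0.70)(-0.25) − (-0.15)(0.00)] = 0.1750
  C_31 = (-0.15)(-0.20) − (0.00)(0.65) = 0.0300
  C_32 = −[(0.70)(-0.20) − (0.00)(-0.05)] = 0.1400
  C_33 = (0.70)(0.65) − (-0.15)(-0.05) = 0.4475
det(I−A) = Σ_j (I−A)_1j·C_1j = (0.70)(0.4700) + (-0.15)(0.0400) + (0.00)(0.0125) = 0.3230
adj(I−A) = Cᵀ =
  [ 0.4700   0.1200   0.0300]
  [ 0.0400   0.5600   0.1400]
  [ 0.0125   0.1750   0.4475]
(I − A)⁻¹ = adj(I−A) / det(I−A) ≈
  [   1.4551     0.3715     0.0929]
  [   0.1238     1.7337     0.4334]
  [   0.0387     0.5418     1.3854]
x = (I − A)⁻¹ d = adj(I−A)·d / det(I−A), with det(I−A) = 0.3230:
  x_1 = (0.4700·700 + 0.1200·380 + 0.0300·480) / 0.3230 = 389.00 / 0.3230 ≈ 1204.3
  x_2 = (0.0400·700 + 0.5600·380 + 0.1400·480) / 0.3230 = 308.00 / 0.3230 ≈ 953.6
  x_3 = (0.0125·700 + 0.1750·380 + 0.4475·480) / 0.3230 = 290.05 / 0.3230 ≈ 898.0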